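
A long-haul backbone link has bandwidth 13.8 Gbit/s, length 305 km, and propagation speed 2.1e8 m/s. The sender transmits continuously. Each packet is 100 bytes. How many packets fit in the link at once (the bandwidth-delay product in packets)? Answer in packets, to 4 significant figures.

Propagation delay = 305000 / 210000000 = 0.00145238 s.
BDP = R × t_prop = 13800000000 × 0.00145238 = 20042900 bits.
In packets of 800 bits: 25050 packets.

25050 packets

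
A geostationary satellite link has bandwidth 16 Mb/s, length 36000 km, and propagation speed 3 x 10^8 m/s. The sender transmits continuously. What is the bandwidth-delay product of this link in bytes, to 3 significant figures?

240000 bytes

Propagation delay = 36000000 / 300000000 = 0.12 s.
BDP = R × t_prop = 16000000 × 0.12 = 1920000 bits.
In bytes: 1920000/8 = 240000 bytes.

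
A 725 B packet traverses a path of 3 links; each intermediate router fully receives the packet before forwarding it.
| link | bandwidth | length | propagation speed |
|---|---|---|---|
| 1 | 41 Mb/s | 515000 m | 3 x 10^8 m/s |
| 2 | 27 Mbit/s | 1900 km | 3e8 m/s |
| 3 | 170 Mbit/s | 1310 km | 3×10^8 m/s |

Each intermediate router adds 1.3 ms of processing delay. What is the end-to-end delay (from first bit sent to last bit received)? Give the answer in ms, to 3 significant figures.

L = 725 × 8 = 5800 bits.
Transmission delays (L/R per hop): 0.141463, 0.214815, 0.0341176 ms; sum = 0.390396 ms.
Propagation delays (d/s per hop): 1.71667, 6.33333, 4.36667 ms; sum = 12.4167 ms.
Processing at 2 router(s): 2 × 1.3 ms = 2.6 ms.
End-to-end = 15.4 ms.

15.4 ms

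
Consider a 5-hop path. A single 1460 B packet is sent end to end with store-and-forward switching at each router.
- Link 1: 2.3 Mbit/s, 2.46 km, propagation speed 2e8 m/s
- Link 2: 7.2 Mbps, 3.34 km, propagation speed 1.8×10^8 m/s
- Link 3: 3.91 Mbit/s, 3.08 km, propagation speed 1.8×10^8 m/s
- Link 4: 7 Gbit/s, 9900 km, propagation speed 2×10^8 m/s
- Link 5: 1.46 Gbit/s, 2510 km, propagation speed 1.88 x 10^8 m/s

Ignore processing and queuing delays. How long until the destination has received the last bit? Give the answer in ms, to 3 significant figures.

L = 1460 × 8 = 11680 bits.
Transmission delays (L/R per hop): 5.07826, 1.62222, 2.98721, 0.00166857, 0.008 ms; sum = 9.69736 ms.
Propagation delays (d/s per hop): 0.0123, 0.0185556, 0.0171111, 49.5, 13.3511 ms; sum = 62.899 ms.
End-to-end = 72.6 ms.

72.6 ms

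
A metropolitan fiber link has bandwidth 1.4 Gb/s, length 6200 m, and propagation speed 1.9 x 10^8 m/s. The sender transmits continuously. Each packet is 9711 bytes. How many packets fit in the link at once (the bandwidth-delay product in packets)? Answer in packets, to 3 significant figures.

0.588 packets

Propagation delay = 6200 / 190000000 = 3.26316e-05 s.
BDP = R × t_prop = 1400000000 × 3.26316e-05 = 45684.2 bits.
In packets of 77688 bits: 0.588 packets.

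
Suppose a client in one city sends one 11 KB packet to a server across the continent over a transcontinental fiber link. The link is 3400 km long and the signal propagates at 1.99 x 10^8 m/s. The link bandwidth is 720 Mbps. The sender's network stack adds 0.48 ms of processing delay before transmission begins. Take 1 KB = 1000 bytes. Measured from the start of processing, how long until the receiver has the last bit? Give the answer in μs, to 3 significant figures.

L = 88000 bits.
Transmission delay = L/R = 88000 / 720000000 = 122.222 μs.
Propagation delay = d/s = 3400000 m / 199000000 m/s = 17085.4 μs.
Plus processing delay 0.48 ms = 480 μs.
Total = 17700 μs.

17700 μs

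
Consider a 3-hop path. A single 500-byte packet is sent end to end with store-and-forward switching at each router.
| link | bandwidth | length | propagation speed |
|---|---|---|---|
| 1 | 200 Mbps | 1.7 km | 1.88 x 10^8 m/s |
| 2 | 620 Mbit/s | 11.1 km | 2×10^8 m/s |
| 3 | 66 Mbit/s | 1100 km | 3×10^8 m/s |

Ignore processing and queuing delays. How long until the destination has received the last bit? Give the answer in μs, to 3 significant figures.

L = 500 × 8 = 4000 bits.
Transmission delays (L/R per hop): 20, 6.45161, 60.6061 μs; sum = 87.0577 μs.
Propagation delays (d/s per hop): 9.04255, 55.5, 3666.67 μs; sum = 3731.21 μs.
End-to-end = 3820 μs.

3820 μs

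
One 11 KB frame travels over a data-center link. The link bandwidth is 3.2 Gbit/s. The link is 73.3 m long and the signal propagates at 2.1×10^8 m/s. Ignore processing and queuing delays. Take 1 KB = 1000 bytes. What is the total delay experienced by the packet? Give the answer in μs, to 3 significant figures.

27.8 μs

L = 88000 bits.
Transmission delay = L/R = 88000 / 3200000000 = 27.5 μs.
Propagation delay = d/s = 73.3 m / 210000000 m/s = 0.349048 μs.
Total = 27.8 μs.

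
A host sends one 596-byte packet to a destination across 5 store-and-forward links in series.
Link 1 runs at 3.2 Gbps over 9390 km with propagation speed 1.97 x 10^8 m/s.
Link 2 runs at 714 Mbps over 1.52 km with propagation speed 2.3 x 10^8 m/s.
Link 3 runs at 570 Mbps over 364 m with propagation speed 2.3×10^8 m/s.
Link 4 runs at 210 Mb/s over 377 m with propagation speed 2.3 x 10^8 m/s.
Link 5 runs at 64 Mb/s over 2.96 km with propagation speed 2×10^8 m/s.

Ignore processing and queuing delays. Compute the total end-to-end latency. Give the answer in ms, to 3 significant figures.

L = 596 × 8 = 4768 bits.
Transmission delays (L/R per hop): 0.00149, 0.00667787, 0.00836491, 0.0227048, 0.0745 ms; sum = 0.113738 ms.
Propagation delays (d/s per hop): 47.665, 0.0066087, 0.00158261, 0.00163913, 0.0148 ms; sum = 47.6896 ms.
End-to-end = 47.8 ms.

47.8 ms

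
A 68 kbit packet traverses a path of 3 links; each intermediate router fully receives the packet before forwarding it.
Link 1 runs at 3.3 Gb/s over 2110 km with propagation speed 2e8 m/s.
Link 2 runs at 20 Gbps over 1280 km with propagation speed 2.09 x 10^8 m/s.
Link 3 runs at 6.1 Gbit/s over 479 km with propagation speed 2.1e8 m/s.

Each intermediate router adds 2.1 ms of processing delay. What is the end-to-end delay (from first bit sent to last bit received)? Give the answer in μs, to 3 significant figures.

L = 68000 bits.
Transmission delays (L/R per hop): 20.6061, 3.4, 11.1475 μs; sum = 35.1536 μs.
Propagation delays (d/s per hop): 10550, 6124.4, 2280.95 μs; sum = 18955.4 μs.
Processing at 2 router(s): 2 × 2.1 ms = 4200 μs.
End-to-end = 23200 μs.

23200 μs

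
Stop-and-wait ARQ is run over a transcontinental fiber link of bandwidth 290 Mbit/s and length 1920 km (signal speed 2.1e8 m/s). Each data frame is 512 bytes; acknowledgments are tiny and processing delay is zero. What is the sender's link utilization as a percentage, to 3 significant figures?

t_tx = L/R = 4096/290000000 = 1.41241e-05 s.
t_prop = 1920000/210000000 = 0.00914286 s; RTT = 0.0182857 s.
Cycle = t_tx + RTT = 0.0182998 s.
Utilization = t_tx / cycle = 1.41241e-05/0.0182998 = 0.0772 %.

0.0772 %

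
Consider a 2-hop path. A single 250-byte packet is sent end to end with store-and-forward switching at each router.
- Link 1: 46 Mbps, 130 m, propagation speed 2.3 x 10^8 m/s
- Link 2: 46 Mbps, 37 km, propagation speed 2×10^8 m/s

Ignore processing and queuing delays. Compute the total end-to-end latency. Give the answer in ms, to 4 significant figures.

0.2725 ms

L = 250 × 8 = 2000 bits.
Transmission delay per hop = L/R = 2000/46000000 = 0.0434783 ms; 2 hops → 0.0869565 ms.
Propagation delays (d/s per hop): 0.000565217, 0.185 ms; sum = 0.185565 ms.
End-to-end = 0.2725 ms.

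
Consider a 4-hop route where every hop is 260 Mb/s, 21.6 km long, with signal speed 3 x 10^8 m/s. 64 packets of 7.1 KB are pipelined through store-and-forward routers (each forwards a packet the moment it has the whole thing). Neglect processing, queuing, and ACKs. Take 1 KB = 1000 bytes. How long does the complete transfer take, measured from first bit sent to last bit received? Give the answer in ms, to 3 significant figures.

14.9 ms

Per-hop transmission t_tx = L/R = 56800/260000000 = 0.218462 ms.
Per-hop propagation t_prop = 21600/300000000 = 0.072 ms.
Pipeline fill: first packet needs 4·t_tx to clear all hops; remaining 63 packets each add one t_tx.
Total = (4+64-1)·t_tx + 4·t_prop = 67·0.218462 + 4·0.072 = 14.9 ms.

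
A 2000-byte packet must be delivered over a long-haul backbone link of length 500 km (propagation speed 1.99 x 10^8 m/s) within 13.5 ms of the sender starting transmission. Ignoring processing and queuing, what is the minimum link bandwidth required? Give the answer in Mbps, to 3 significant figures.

L = 16000 bits.
Propagation delay = 500000 / 199000000 = 2.51256 ms.
Transmission budget = 13.5 − 2.51256 = 10.9874 ms.
R ≥ L / t_tx = 16000 bits / 0.0109874 s = 1.46 Mbps.

1.46 Mbps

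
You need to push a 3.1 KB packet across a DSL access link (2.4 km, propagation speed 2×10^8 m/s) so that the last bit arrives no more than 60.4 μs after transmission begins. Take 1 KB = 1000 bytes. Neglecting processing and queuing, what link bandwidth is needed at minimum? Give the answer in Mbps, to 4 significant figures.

L = 24800 bits.
Propagation delay = 2400 / 200000000 = 12 μs.
Transmission budget = 60.4 − 12 = 48.4 μs.
R ≥ L / t_tx = 24800 bits / 4.84e-05 s = 512.4 Mbps.

512.4 Mbps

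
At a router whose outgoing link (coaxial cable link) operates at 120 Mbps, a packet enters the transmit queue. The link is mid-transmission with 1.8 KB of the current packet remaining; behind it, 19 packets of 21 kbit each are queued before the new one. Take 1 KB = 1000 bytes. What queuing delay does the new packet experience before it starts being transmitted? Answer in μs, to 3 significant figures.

3450 μs

Each queued packet: L/R = 21000/120000000 = 175 μs.
19 queued → 3325 μs.
Plus remaining 14400 bits of current packet: 120 μs.
Queuing delay = 3450 μs.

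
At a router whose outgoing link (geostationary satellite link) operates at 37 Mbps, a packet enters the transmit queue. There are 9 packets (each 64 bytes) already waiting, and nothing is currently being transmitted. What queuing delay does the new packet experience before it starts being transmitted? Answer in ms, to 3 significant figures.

0.125 ms

Each queued packet: L/R = 512/37000000 = 0.0138378 ms.
9 queued → 0.124541 ms.
Queuing delay = 0.125 ms.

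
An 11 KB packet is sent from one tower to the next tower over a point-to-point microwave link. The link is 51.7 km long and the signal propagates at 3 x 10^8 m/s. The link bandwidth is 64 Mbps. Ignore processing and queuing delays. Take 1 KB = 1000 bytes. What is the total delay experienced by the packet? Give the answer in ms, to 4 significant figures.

L = 88000 bits.
Transmission delay = L/R = 88000 / 64000000 = 1.375 ms.
Propagation delay = d/s = 51700 m / 300000000 m/s = 0.172333 ms.
Total = 1.547 ms.

1.547 ms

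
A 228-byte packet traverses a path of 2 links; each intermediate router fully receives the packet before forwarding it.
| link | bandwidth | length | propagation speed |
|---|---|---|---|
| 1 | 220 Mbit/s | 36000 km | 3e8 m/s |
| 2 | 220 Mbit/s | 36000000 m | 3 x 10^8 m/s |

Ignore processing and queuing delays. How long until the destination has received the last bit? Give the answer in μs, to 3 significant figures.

240000 μs

L = 228 × 8 = 1824 bits.
Transmission delay per hop = L/R = 1824/220000000 = 8.29091 μs; 2 hops → 16.5818 μs.
Propagation delays (d/s per hop): 120000, 120000 μs; sum = 240000 μs.
End-to-end = 240000 μs.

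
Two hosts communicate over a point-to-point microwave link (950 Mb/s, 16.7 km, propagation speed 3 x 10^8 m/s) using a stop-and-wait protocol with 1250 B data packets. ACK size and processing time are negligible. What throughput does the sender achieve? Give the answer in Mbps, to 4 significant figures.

t_tx = L/R = 10000/950000000 = 1.05263e-05 s.
t_prop = 16700/300000000 = 5.56667e-05 s; RTT = 0.000111333 s.
Cycle = t_tx + RTT = 0.00012186 s.
Throughput = L / cycle = 10000 / 0.00012186 = 82.06 Mbps.

82.06 Mbps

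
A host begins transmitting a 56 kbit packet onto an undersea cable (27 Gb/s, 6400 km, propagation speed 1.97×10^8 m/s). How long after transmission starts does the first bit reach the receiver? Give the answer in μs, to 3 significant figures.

First bit experiences only propagation delay: d/s = 6400000/197000000 = 32500 μs.

32500 μs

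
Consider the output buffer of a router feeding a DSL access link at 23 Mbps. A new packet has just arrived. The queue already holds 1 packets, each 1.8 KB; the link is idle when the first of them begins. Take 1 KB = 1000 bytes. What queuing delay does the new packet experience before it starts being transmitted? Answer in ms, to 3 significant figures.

0.626 ms

Each queued packet: L/R = 14400/23000000 = 0.626087 ms.
1 queued → 0.626087 ms.
Queuing delay = 0.626 ms.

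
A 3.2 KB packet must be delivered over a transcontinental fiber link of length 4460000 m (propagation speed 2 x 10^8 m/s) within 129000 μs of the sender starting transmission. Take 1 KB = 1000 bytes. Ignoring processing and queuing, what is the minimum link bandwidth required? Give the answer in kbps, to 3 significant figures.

240 kbps

L = 25600 bits.
Propagation delay = 4460000 / 200000000 = 22300 μs.
Transmission budget = 129000 − 22300 = 106700 μs.
R ≥ L / t_tx = 25600 bits / 0.1067 s = 240 kbps.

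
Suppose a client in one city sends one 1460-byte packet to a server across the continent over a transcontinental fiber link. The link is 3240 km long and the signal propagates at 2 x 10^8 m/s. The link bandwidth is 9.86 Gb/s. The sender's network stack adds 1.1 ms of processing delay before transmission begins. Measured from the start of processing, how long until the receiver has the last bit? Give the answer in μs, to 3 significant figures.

17300 μs

L = 1460 × 8 = 11680 bits.
Transmission delay = L/R = 11680 / 9860000000 = 1.18458 μs.
Propagation delay = d/s = 3240000 m / 200000000 m/s = 16200 μs.
Plus processing delay 1.1 ms = 1100 μs.
Total = 17300 μs.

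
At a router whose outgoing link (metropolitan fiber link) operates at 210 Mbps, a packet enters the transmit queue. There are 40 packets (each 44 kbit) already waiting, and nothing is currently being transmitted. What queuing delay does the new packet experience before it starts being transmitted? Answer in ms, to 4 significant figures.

8.381 ms

Each queued packet: L/R = 44000/210000000 = 0.209524 ms.
40 queued → 8.38095 ms.
Queuing delay = 8.381 ms.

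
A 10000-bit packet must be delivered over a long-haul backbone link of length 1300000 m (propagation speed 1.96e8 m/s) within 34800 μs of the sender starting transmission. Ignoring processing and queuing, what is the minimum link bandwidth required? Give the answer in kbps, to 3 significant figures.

Propagation delay = 1300000 / 196000000 = 6632.65 μs.
Transmission budget = 34800 − 6632.65 = 28167.3 μs.
R ≥ L / t_tx = 10000 bits / 0.0281673 s = 355 kbps.

355 kbps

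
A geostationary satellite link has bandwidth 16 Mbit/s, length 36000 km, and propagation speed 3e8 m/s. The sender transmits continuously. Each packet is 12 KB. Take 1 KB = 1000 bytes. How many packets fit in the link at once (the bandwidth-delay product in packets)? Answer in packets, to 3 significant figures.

20.0 packets

Propagation delay = 36000000 / 300000000 = 0.12 s.
BDP = R × t_prop = 16000000 × 0.12 = 1920000 bits.
In packets of 96000 bits: 20.0 packets.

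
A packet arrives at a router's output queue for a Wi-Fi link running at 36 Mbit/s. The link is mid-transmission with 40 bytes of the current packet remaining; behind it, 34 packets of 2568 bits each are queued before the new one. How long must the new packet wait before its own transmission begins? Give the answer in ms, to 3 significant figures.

2.43 ms

Each queued packet: L/R = 2568/36000000 = 0.0713333 ms.
34 queued → 2.42533 ms.
Plus remaining 320 bits of current packet: 0.00888889 ms.
Queuing delay = 2.43 ms.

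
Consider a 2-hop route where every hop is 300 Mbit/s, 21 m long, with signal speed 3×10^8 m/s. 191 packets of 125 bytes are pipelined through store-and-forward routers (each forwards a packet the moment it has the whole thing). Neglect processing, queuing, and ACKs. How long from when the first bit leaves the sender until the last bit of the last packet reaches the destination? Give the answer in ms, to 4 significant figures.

0.6401 ms

Per-hop transmission t_tx = L/R = 1000/300000000 = 0.00333333 ms.
Per-hop propagation t_prop = 21/300000000 = 7e-05 ms.
Pipeline fill: first packet needs 2·t_tx to clear all hops; remaining 190 packets each add one t_tx.
Total = (2+191-1)·t_tx + 2·t_prop = 192·0.00333333 + 2·7e-05 = 0.6401 ms.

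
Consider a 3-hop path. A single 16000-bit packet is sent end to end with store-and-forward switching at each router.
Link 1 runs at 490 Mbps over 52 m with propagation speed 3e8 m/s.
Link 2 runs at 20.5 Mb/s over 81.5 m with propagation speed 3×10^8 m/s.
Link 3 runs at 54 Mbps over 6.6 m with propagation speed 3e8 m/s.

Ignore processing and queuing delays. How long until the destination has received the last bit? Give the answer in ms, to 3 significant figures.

Transmission delays (L/R per hop): 0.0326531, 0.780488, 0.296296 ms; sum = 1.10944 ms.
Propagation delays (d/s per hop): 0.000173333, 0.000271667, 2.2e-05 ms; sum = 0.000467 ms.
End-to-end = 1.11 ms.

1.11 ms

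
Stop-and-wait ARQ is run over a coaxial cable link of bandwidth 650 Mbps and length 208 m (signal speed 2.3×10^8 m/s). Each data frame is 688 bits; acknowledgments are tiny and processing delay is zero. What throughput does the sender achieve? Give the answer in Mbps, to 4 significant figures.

t_tx = L/R = 688/650000000 = 1.05846e-06 s.
t_prop = 208/2.3e+08 = 9.04348e-07 s; RTT = 1.8087e-06 s.
Cycle = t_tx + RTT = 2.86716e-06 s.
Throughput = L / cycle = 688 / 2.86716e-06 = 240.0 Mbps.

240.0 Mbps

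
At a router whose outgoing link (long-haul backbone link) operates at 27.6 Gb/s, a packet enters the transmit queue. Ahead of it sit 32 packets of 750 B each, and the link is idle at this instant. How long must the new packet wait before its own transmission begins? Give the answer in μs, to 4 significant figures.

Each queued packet: L/R = 6000/27600000000 = 0.217391 μs.
32 queued → 6.95652 μs.
Queuing delay = 6.957 μs.

6.957 μs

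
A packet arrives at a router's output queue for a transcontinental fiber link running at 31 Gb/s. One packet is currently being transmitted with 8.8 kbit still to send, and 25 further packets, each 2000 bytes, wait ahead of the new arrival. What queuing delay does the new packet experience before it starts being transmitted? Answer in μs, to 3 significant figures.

Each queued packet: L/R = 16000/31000000000 = 0.516129 μs.
25 queued → 12.9032 μs.
Plus remaining 8800 bits of current packet: 0.283871 μs.
Queuing delay = 13.2 μs.

13.2 μs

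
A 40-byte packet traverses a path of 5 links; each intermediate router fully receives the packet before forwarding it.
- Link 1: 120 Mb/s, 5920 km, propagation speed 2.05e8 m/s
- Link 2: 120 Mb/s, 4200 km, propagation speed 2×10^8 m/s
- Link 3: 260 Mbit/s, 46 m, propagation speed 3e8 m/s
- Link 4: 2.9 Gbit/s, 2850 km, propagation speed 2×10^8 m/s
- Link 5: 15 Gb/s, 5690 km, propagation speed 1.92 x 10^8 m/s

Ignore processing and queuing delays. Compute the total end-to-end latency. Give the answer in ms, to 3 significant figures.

L = 40 × 8 = 320 bits.
Transmission delays (L/R per hop): 0.00266667, 0.00266667, 0.00123077, 0.000110345, 2.13333e-05 ms; sum = 0.00669578 ms.
Propagation delays (d/s per hop): 28.878, 21, 0.000153333, 14.25, 29.6354 ms; sum = 93.7636 ms.
End-to-end = 93.8 ms.

93.8 ms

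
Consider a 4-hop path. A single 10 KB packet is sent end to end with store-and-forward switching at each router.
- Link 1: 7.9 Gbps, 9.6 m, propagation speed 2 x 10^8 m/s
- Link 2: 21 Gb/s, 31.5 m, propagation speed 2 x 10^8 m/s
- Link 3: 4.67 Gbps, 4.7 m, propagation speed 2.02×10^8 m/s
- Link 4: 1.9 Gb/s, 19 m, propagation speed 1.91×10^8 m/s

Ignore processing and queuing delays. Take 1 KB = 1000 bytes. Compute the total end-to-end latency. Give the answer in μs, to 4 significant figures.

73.50 μs

L = 80000 bits.
Transmission delays (L/R per hop): 10.1266, 3.80952, 17.1306, 42.1053 μs; sum = 73.172 μs.
Propagation delays (d/s per hop): 0.048, 0.1575, 0.0232673, 0.0994764 μs; sum = 0.328244 μs.
End-to-end = 73.50 μs.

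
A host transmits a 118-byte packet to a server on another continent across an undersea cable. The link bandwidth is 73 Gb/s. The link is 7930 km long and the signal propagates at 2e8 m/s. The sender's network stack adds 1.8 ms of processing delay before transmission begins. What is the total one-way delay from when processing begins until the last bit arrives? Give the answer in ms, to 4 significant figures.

41.45 ms

L = 118 × 8 = 944 bits.
Transmission delay = L/R = 944 / 73000000000 = 1.29315e-05 ms.
Propagation delay = d/s = 7930000 m / 200000000 m/s = 39.65 ms.
Plus processing delay 1.8 ms = 1.8 ms.
Total = 41.45 ms.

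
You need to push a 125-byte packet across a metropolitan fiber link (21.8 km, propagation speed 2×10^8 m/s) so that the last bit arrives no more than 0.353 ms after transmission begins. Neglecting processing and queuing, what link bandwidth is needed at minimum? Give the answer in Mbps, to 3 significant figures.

L = 1000 bits.
Propagation delay = 21800 / 200000000 = 0.109 ms.
Transmission budget = 0.353 − 0.109 = 0.244 ms.
R ≥ L / t_tx = 1000 bits / 0.000244 s = 4.10 Mbps.

4.10 Mbps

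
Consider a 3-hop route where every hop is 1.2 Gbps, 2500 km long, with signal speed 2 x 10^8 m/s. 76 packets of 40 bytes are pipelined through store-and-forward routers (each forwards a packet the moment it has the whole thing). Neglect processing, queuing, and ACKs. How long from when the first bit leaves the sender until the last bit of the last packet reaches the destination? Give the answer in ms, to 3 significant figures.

Per-hop transmission t_tx = L/R = 320/1200000000 = 0.000266667 ms.
Per-hop propagation t_prop = 2500000/200000000 = 12.5 ms.
Pipeline fill: first packet needs 3·t_tx to clear all hops; remaining 75 packets each add one t_tx.
Total = (3+76-1)·t_tx + 3·t_prop = 78·0.000266667 + 3·12.5 = 37.5 ms.

37.5 ms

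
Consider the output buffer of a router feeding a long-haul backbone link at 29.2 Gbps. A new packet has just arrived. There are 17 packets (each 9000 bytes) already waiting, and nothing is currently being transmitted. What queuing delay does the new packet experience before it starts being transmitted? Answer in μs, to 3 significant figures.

Each queued packet: L/R = 72000/29200000000 = 2.46575 μs.
17 queued → 41.9178 μs.
Queuing delay = 41.9 μs.

41.9 μs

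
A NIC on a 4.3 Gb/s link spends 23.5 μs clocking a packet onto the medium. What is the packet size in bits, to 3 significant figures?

101000 bits

L = R × t_tx = 4300000000 b/s × 2.35e-05 s = 101050 bits.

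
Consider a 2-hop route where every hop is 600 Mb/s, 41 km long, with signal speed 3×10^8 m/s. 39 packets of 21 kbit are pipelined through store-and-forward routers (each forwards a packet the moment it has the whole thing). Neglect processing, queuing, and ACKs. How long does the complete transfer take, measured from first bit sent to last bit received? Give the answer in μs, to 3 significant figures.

1670 μs

Per-hop transmission t_tx = L/R = 21000/600000000 = 35 μs.
Per-hop propagation t_prop = 41000/300000000 = 136.667 μs.
Pipeline fill: first packet needs 2·t_tx to clear all hops; remaining 38 packets each add one t_tx.
Total = (2+39-1)·t_tx + 2·t_prop = 40·35 + 2·136.667 = 1670 μs.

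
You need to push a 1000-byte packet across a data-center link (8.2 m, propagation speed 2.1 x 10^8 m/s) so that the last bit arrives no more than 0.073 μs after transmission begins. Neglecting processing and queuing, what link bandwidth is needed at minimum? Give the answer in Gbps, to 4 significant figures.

L = 8000 bits.
Propagation delay = 8.2 / 210000000 = 0.0390476 μs.
Transmission budget = 0.073 − 0.0390476 = 0.0339524 μs.
R ≥ L / t_tx = 8000 bits / 3.39524e-08 s = 235.6 Gbps.

235.6 Gbps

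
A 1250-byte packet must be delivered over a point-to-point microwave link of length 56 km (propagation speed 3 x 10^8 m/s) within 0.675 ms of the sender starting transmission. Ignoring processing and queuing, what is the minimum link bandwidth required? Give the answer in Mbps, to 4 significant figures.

L = 10000 bits.
Propagation delay = 56000 / 300000000 = 0.186667 ms.
Transmission budget = 0.675 − 0.186667 = 0.488333 ms.
R ≥ L / t_tx = 10000 bits / 0.000488333 s = 20.48 Mbps.

20.48 Mbps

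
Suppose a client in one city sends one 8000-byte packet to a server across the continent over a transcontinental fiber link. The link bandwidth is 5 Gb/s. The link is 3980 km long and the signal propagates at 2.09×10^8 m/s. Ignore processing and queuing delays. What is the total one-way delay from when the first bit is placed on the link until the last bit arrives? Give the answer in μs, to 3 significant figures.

19100 μs

L = 8000 × 8 = 64000 bits.
Transmission delay = L/R = 64000 / 5000000000 = 12.8 μs.
Propagation delay = d/s = 3980000 m / 209000000 m/s = 19043.1 μs.
Total = 19100 μs.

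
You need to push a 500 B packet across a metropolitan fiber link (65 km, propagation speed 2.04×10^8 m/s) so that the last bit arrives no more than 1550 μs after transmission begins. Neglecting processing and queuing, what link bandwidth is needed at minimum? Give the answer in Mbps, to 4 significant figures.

3.248 Mbps

L = 4000 bits.
Propagation delay = 65000 / 204000000 = 318.627 μs.
Transmission budget = 1550 − 318.627 = 1231.37 μs.
R ≥ L / t_tx = 4000 bits / 0.00123137 s = 3.248 Mbps.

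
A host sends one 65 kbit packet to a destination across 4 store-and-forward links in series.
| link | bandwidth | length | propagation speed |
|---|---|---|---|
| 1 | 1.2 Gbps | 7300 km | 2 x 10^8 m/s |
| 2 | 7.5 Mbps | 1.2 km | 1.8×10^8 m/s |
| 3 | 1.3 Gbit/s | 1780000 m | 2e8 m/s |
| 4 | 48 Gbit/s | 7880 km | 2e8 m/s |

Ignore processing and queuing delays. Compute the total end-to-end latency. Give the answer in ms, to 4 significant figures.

93.58 ms

L = 65000 bits.
Transmission delays (L/R per hop): 0.0541667, 8.66667, 0.05, 0.00135417 ms; sum = 8.77219 ms.
Propagation delays (d/s per hop): 36.5, 0.00666667, 8.9, 39.4 ms; sum = 84.8067 ms.
End-to-end = 93.58 ms.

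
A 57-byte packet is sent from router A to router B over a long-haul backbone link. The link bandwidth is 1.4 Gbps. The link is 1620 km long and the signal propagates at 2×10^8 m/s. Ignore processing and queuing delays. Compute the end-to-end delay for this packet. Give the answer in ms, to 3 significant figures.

L = 57 × 8 = 456 bits.
Transmission delay = L/R = 456 / 1400000000 = 0.000325714 ms.
Propagation delay = d/s = 1620000 m / 200000000 m/s = 8.1 ms.
Total = 8.10 ms.

8.10 ms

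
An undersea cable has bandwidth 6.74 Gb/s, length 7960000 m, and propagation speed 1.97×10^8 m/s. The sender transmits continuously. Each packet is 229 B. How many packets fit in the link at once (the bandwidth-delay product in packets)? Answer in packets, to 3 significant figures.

149000 packets

Propagation delay = 7960000 / 197000000 = 0.0404061 s.
BDP = R × t_prop = 6740000000 × 0.0404061 = 272337000 bits.
In packets of 1832 bits: 149000 packets.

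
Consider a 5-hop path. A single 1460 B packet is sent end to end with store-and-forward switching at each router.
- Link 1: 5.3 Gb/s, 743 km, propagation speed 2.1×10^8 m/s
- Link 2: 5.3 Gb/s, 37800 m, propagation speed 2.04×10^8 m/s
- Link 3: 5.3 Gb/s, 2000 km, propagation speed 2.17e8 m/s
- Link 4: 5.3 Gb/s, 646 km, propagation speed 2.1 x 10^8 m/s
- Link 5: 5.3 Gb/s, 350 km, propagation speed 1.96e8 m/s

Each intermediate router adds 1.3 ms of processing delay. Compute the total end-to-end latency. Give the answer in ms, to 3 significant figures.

23.0 ms

L = 1460 × 8 = 11680 bits.
Transmission delay per hop = L/R = 11680/5300000000 = 0.00220377 ms; 5 hops → 0.0110189 ms.
Propagation delays (d/s per hop): 3.5381, 0.185294, 9.21659, 3.07619, 1.78571 ms; sum = 17.8019 ms.
Processing at 4 router(s): 4 × 1.3 ms = 5.2 ms.
End-to-end = 23.0 ms.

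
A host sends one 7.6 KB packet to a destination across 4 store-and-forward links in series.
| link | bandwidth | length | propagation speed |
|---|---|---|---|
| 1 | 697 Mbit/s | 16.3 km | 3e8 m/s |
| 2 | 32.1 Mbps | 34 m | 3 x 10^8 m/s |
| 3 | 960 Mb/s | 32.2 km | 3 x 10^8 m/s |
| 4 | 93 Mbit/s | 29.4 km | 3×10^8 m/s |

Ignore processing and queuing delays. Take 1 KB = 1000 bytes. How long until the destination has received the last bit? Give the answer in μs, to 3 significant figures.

L = 60800 bits.
Transmission delays (L/R per hop): 87.231, 1894.08, 63.3333, 653.763 μs; sum = 2698.41 μs.
Propagation delays (d/s per hop): 54.3333, 0.113333, 107.333, 98 μs; sum = 259.78 μs.
End-to-end = 2960 μs.

2960 μs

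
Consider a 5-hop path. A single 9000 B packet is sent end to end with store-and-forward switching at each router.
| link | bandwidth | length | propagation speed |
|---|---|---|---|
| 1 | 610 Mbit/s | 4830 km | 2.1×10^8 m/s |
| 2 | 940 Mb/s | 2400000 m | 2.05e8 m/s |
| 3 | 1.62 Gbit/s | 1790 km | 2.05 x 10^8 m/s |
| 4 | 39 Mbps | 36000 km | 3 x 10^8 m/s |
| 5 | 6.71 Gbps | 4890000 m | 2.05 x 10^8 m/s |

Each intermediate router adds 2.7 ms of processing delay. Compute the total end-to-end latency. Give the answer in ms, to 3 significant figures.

200 ms

L = 9000 × 8 = 72000 bits.
Transmission delays (L/R per hop): 0.118033, 0.0765957, 0.0444444, 1.84615, 0.0107303 ms; sum = 2.09596 ms.
Propagation delays (d/s per hop): 23, 11.7073, 8.73171, 120, 23.8537 ms; sum = 187.293 ms.
Processing at 4 router(s): 4 × 2.7 ms = 10.8 ms.
End-to-end = 200 ms.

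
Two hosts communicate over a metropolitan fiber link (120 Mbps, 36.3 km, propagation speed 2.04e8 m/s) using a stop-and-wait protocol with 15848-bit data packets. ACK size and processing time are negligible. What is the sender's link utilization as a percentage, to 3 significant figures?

t_tx = L/R = 15848/120000000 = 0.000132067 s.
t_prop = 36300/204000000 = 0.000177941 s; RTT = 0.000355882 s.
Cycle = t_tx + RTT = 0.000487949 s.
Utilization = t_tx / cycle = 0.000132067/0.000487949 = 27.1 %.

27.1 %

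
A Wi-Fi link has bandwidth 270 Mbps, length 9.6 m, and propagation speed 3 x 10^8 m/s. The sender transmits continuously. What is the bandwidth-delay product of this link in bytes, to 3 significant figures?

1.08 bytes

Propagation delay = 9.6 / 300000000 = 3.2e-08 s.
BDP = R × t_prop = 270000000 × 3.2e-08 = 8.64 bits.
In bytes: 8.64/8 = 1.08 bytes.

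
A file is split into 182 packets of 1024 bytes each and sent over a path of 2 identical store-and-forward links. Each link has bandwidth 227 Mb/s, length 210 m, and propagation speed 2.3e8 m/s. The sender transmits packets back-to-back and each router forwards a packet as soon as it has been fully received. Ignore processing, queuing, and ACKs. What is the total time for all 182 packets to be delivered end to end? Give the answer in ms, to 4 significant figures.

Per-hop transmission t_tx = L/R = 8192/227000000 = 0.0360881 ms.
Per-hop propagation t_prop = 210/2.3e+08 = 0.000913043 ms.
Pipeline fill: first packet needs 2·t_tx to clear all hops; remaining 181 packets each add one t_tx.
Total = (2+182-1)·t_tx + 2·t_prop = 183·0.0360881 + 2·0.000913043 = 6.606 ms.

6.606 ms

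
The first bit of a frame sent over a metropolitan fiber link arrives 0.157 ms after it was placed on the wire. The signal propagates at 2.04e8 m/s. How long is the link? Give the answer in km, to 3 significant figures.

d = s × t_prop = 204000000 × 0.000157 = 32.0 km.

32.0 km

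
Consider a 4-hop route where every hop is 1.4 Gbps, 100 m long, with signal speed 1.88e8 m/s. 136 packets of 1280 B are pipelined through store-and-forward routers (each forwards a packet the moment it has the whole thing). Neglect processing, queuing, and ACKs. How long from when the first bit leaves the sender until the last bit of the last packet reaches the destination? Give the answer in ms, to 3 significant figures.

Per-hop transmission t_tx = L/R = 10240/1400000000 = 0.00731429 ms.
Per-hop propagation t_prop = 100/188000000 = 0.000531915 ms.
Pipeline fill: first packet needs 4·t_tx to clear all hops; remaining 135 packets each add one t_tx.
Total = (4+136-1)·t_tx + 4·t_prop = 139·0.00731429 + 4·0.000531915 = 1.02 ms.

1.02 ms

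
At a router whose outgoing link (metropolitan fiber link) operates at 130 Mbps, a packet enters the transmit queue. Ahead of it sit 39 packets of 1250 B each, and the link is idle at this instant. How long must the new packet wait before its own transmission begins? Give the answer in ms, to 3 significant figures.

Each queued packet: L/R = 10000/130000000 = 0.0769231 ms.
39 queued → 3 ms.
Queuing delay = 3.00 ms.

3.00 ms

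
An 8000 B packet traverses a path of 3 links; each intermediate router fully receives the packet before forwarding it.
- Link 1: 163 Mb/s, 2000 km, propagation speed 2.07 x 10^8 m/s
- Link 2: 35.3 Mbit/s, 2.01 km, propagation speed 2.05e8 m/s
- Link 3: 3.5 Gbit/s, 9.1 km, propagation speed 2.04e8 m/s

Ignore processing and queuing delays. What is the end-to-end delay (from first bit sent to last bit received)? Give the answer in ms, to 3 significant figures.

L = 8000 × 8 = 64000 bits.
Transmission delays (L/R per hop): 0.392638, 1.81303, 0.0182857 ms; sum = 2.22395 ms.
Propagation delays (d/s per hop): 9.66184, 0.00980488, 0.0446078 ms; sum = 9.71625 ms.
End-to-end = 11.9 ms.

11.9 ms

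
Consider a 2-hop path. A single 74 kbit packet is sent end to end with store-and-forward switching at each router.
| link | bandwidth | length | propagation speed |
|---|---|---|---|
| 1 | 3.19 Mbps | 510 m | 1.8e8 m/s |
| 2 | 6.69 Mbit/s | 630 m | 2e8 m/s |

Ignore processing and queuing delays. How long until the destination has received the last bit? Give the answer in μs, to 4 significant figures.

L = 74000 bits.
Transmission delays (L/R per hop): 23197.5, 11061.3 μs; sum = 34258.8 μs.
Propagation delays (d/s per hop): 2.83333, 3.15 μs; sum = 5.98333 μs.
End-to-end = 34260 μs.

34260 μs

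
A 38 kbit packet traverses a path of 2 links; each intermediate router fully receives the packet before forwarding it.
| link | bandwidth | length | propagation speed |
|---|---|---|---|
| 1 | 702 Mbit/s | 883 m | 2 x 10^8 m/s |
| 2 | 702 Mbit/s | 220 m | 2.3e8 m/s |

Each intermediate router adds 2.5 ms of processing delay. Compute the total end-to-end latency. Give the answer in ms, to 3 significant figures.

2.61 ms

L = 38000 bits.
Transmission delay per hop = L/R = 38000/702000000 = 0.0541311 ms; 2 hops → 0.108262 ms.
Propagation delays (d/s per hop): 0.004415, 0.000956522 ms; sum = 0.00537152 ms.
Processing at 1 router(s): 1 × 2.5 ms = 2.5 ms.
End-to-end = 2.61 ms.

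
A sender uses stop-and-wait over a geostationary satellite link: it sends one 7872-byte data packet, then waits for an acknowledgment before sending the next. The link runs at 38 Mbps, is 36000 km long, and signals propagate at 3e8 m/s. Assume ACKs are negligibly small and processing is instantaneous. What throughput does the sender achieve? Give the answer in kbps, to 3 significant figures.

261 kbps

t_tx = L/R = 62976/38000000 = 0.00165726 s.
t_prop = 36000000/300000000 = 0.12 s; RTT = 0.24 s.
Cycle = t_tx + RTT = 0.241657 s.
Throughput = L / cycle = 62976 / 0.241657 = 261 kbps.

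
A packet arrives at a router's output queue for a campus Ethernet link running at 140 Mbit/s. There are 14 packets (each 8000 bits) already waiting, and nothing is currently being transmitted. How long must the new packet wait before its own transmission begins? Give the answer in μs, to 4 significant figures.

800.0 μs

Each queued packet: L/R = 8000/140000000 = 57.1429 μs.
14 queued → 800 μs.
Queuing delay = 800.0 μs.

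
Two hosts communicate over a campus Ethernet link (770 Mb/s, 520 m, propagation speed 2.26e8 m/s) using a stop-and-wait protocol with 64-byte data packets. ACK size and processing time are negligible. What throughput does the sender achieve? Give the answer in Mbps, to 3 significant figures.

t_tx = L/R = 512/770000000 = 6.64935e-07 s.
t_prop = 520/2.26e+08 = 2.30088e-06 s; RTT = 4.60177e-06 s.
Cycle = t_tx + RTT = 5.2667e-06 s.
Throughput = L / cycle = 512 / 5.2667e-06 = 97.2 Mbps.

97.2 Mbps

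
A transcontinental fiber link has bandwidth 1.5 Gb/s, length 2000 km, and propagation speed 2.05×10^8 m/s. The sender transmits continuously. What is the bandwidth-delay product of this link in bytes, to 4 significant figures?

1829000 bytes

Propagation delay = 2000000 / 2.05e+08 = 0.0097561 s.
BDP = R × t_prop = 1500000000 × 0.0097561 = 14634100 bits.
In bytes: 14634100/8 = 1829000 bytes.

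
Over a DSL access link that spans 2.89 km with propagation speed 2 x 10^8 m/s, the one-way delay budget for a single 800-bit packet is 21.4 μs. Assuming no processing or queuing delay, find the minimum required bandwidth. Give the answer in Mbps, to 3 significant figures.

115 Mbps

Propagation delay = 2890 / 200000000 = 14.45 μs.
Transmission budget = 21.4 − 14.45 = 6.95 μs.
R ≥ L / t_tx = 800 bits / 6.95e-06 s = 115 Mbps.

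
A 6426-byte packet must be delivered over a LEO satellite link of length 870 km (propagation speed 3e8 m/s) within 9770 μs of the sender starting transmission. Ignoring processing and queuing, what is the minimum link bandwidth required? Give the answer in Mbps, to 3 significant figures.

7.48 Mbps

L = 51408 bits.
Propagation delay = 870000 / 300000000 = 2900 μs.
Transmission budget = 9770 − 2900 = 6870 μs.
R ≥ L / t_tx = 51408 bits / 0.00687 s = 7.48 Mbps.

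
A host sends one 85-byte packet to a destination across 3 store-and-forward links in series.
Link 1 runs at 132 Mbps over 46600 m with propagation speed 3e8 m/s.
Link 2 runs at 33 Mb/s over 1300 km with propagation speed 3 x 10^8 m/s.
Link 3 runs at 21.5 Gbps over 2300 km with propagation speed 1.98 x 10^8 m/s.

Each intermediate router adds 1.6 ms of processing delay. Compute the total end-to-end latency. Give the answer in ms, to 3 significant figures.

19.3 ms

L = 85 × 8 = 680 bits.
Transmission delays (L/R per hop): 0.00515152, 0.0206061, 3.16279e-05 ms; sum = 0.0257892 ms.
Propagation delays (d/s per hop): 0.155333, 4.33333, 11.6162 ms; sum = 16.1048 ms.
Processing at 2 router(s): 2 × 1.6 ms = 3.2 ms.
End-to-end = 19.3 ms.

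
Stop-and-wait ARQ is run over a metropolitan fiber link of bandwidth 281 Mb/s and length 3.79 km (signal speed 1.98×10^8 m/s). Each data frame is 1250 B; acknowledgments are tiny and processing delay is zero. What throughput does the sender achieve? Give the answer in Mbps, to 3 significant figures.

t_tx = L/R = 10000/281000000 = 3.55872e-05 s.
t_prop = 3790/198000000 = 1.91414e-05 s; RTT = 3.82828e-05 s.
Cycle = t_tx + RTT = 7.387e-05 s.
Throughput = L / cycle = 10000 / 7.387e-05 = 135 Mbps.

135 Mbps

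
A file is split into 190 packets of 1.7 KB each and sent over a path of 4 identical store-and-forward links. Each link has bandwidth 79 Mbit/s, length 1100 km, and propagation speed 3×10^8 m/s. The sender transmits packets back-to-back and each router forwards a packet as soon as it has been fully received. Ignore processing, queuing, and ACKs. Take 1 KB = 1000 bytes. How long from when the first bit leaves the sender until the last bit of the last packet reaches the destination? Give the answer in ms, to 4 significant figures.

Per-hop transmission t_tx = L/R = 13600/79000000 = 0.172152 ms.
Per-hop propagation t_prop = 1100000/300000000 = 3.66667 ms.
Pipeline fill: first packet needs 4·t_tx to clear all hops; remaining 189 packets each add one t_tx.
Total = (4+190-1)·t_tx + 4·t_prop = 193·0.172152 + 4·3.66667 = 47.89 ms.

47.89 ms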